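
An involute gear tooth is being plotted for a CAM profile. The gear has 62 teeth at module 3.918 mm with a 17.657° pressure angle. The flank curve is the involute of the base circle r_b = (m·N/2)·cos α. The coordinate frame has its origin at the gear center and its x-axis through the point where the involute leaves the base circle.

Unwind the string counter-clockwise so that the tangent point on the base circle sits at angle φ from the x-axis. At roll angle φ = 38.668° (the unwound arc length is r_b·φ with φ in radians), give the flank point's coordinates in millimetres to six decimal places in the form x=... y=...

pitch radius r_p = m·N/2 = 3.918·62/2 = 121.458000
base radius r_b = r_p·cos α = 121.458000·cos 17.657° = 115.736039
roll angle φ = 38.668° = 0.67488392 rad
x = r_b·(cos φ + φ·sin φ) = 115.736039·(0.78077949 + 0.67488392·0.62480668) = 139.166970
y = r_b·(sin φ − φ·cos φ) = 115.736039·(0.62480668 − 0.67488392·0.78077949) = 11.327221

x=139.166970 y=11.327221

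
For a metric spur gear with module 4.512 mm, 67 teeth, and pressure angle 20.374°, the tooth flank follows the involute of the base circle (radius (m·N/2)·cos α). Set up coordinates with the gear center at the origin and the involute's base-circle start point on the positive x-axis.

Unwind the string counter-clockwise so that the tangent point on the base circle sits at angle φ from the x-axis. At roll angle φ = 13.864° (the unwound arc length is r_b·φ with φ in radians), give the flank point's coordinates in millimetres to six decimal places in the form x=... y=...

pitch radius r_p = m·N/2 = 4.512·67/2 = 151.152000
base radius r_b = r_p·cos α = 151.152000·cos 20.374° = 141.695941
roll angle φ = 13.864° = 0.24197245 rad
x = r_b·(cos φ + φ·sin φ) = 141.695941·(0.97086723 + 0.24197245·0.23961808) = 145.783615
y = r_b·(sin φ − φ·cos φ) = 141.695941·(0.23961808 − 0.24197245·0.97086723) = 0.665256

x=145.783615 y=0.665256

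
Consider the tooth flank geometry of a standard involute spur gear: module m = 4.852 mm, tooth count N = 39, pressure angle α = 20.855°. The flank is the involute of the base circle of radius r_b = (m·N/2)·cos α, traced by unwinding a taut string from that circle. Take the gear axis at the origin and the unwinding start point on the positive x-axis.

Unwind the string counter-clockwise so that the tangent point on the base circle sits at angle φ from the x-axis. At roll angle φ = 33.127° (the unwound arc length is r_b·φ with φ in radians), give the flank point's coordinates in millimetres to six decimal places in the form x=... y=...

pitch radius r_p = m·N/2 = 4.852·39/2 = 94.614000
base radius r_b = r_p·cos α = 94.614000·cos 20.855° = 88.415304
roll angle φ = 33.127° = 0.57817522 rad
x = r_b·(cos φ + φ·sin φ) = 88.415304·(0.83746128 + 0.57817522·0.54649667) = 101.981051
y = r_b·(sin φ − φ·cos φ) = 88.415304·(0.54649667 − 0.57817522·0.83746128) = 5.508035

x=101.981051 y=5.508035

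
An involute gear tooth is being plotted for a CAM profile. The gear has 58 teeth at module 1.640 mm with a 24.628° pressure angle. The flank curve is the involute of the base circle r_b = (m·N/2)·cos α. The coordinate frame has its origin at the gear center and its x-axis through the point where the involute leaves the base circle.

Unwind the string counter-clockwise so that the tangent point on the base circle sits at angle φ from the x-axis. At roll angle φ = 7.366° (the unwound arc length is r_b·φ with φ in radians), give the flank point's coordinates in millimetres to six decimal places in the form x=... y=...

pitch radius r_p = m·N/2 = 1.640·58/2 = 47.560000
base radius r_b = r_p·cos α = 47.560000·cos 24.628° = 43.233589
roll angle φ = 7.366° = 0.12856095 rad
x = r_b·(cos φ + φ·sin φ) = 43.233589·(0.99174742 + 0.12856095·0.12820710) = 43.589395
y = r_b·(sin φ − φ·cos φ) = 43.233589·(0.12820710 − 0.12856095·0.99174742) = 0.030571

x=43.589395 y=0.030571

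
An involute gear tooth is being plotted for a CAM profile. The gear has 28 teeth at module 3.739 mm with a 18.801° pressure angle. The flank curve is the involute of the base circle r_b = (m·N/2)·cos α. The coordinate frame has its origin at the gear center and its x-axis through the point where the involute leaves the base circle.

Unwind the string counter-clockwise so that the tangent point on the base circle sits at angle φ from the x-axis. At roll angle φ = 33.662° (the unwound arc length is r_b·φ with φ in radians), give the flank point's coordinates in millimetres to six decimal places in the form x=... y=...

x=57.381186 y=3.235455

pitch radius r_p = m·N/2 = 3.739·28/2 = 52.346000
base radius r_b = r_p·cos α = 52.346000·cos 18.801° = 49.553008
roll angle φ = 33.662° = 0.58751273 rad
x = r_b·(cos φ + φ·sin φ) = 49.553008·(0.83232193 + 0.58751273·0.55429253) = 57.381186
y = r_b·(sin φ − φ·cos φ) = 49.553008·(0.55429253 − 0.58751273·0.83232193) = 3.235455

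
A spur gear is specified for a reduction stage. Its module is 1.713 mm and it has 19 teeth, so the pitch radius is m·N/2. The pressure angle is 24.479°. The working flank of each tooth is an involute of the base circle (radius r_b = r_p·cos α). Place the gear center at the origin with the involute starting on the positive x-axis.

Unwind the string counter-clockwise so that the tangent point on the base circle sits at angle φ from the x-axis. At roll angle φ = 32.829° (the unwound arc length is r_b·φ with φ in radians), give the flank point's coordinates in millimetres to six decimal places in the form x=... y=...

x=17.045975 y=0.898535

pitch radius r_p = m·N/2 = 1.713·19/2 = 16.273500
base radius r_b = r_p·cos α = 16.273500·cos 24.479° = 14.810727
roll angle φ = 32.829° = 0.57297414 rad
x = r_b·(cos φ + φ·sin φ) = 14.810727·(0.84029231 + 0.57297414·0.54213359) = 17.045975
y = r_b·(sin φ − φ·cos φ) = 14.810727·(0.54213359 − 0.57297414·0.84029231) = 0.898535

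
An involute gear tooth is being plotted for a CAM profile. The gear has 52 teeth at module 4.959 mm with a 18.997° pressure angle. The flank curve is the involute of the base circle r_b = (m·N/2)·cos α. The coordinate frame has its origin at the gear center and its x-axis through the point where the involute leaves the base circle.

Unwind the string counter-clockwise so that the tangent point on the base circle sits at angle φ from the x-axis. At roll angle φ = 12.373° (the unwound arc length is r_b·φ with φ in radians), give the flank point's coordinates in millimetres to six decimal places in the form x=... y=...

x=124.721263 y=0.407338

pitch radius r_p = m·N/2 = 4.959·52/2 = 128.934000
base radius r_b = r_p·cos α = 128.934000·cos 18.997° = 121.911690
roll angle φ = 12.373° = 0.21594959 rad
x = r_b·(cos φ + φ·sin φ) = 121.911690·(0.97677336 + 0.21594959·0.21427506) = 124.721263
y = r_b·(sin φ − φ·cos φ) = 121.911690·(0.21427506 − 0.21594959·0.97677336) = 0.407338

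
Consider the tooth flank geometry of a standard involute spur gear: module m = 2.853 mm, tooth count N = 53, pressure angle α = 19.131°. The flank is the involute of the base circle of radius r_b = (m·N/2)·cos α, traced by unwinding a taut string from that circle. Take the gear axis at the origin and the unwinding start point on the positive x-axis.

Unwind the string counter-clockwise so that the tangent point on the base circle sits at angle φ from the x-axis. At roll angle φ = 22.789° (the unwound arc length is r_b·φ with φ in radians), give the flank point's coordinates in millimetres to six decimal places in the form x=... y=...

pitch radius r_p = m·N/2 = 2.853·53/2 = 75.604500
base radius r_b = r_p·cos α = 75.604500·cos 19.131° = 71.428994
roll angle φ = 22.789° = 0.39774308 rad
x = r_b·(cos φ + φ·sin φ) = 71.428994·(0.92193753 + 0.39774308·0.38733859) = 76.857511
y = r_b·(sin φ − φ·cos φ) = 71.428994·(0.38733859 − 0.39774308·0.92193753) = 1.474603

x=76.857511 y=1.474603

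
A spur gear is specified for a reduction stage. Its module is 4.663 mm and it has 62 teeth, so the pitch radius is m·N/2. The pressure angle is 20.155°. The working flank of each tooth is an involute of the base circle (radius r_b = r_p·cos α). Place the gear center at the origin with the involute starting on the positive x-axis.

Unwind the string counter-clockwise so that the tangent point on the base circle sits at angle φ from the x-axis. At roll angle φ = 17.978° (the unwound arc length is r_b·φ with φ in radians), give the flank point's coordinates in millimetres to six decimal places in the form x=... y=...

x=142.217838 y=1.383683

pitch radius r_p = m·N/2 = 4.663·62/2 = 144.553000
base radius r_b = r_p·cos α = 144.553000·cos 20.155° = 135.701142
roll angle φ = 17.978° = 0.31377529 rad
x = r_b·(cos φ + φ·sin φ) = 135.701142·(0.95117510 + 0.31377529·0.30865179) = 142.217838
y = r_b·(sin φ − φ·cos φ) = 135.701142·(0.30865179 − 0.31377529·0.95117510) = 1.383683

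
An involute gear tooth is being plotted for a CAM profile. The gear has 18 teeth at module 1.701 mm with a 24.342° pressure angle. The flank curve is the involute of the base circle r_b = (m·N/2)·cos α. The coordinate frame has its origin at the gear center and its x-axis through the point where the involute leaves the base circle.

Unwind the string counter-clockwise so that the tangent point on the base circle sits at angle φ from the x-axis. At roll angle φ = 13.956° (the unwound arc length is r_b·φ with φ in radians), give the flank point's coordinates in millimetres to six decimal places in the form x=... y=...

pitch radius r_p = m·N/2 = 1.701·18/2 = 15.309000
base radius r_b = r_p·cos α = 15.309000·cos 24.342° = 13.948051
roll angle φ = 13.956° = 0.24357815 rad
x = r_b·(cos φ + φ·sin φ) = 13.948051·(0.97048122 + 0.24357815·0.24117669) = 14.355705
y = r_b·(sin φ − φ·cos φ) = 13.948051·(0.24117669 − 0.24357815·0.97048122) = 0.066793

x=14.355705 y=0.066793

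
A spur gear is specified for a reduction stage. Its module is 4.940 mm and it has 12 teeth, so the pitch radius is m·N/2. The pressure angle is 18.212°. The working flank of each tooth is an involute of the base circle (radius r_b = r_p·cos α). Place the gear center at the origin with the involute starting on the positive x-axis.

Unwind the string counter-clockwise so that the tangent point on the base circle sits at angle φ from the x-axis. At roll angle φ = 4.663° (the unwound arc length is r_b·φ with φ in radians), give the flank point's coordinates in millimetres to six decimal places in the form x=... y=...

pitch radius r_p = m·N/2 = 4.940·12/2 = 29.640000
base radius r_b = r_p·cos α = 29.640000·cos 18.212° = 28.155232
roll angle φ = 4.663° = 0.08138470 rad
x = r_b·(cos φ + φ·sin φ) = 28.155232·(0.99669009 + 0.08138470·0.08129489) = 28.248320
y = r_b·(sin φ − φ·cos φ) = 28.155232·(0.08129489 − 0.08138470·0.99669009) = 0.005056

x=28.248320 y=0.005056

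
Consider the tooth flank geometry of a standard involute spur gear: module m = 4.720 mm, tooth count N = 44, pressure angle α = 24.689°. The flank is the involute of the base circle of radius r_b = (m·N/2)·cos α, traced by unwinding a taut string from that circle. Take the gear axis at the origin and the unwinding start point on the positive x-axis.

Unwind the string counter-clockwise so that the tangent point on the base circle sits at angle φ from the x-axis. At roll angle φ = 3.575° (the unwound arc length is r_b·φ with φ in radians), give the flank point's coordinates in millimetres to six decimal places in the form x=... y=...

x=94.531297 y=0.007637

pitch radius r_p = m·N/2 = 4.720·44/2 = 103.840000
base radius r_b = r_p·cos α = 103.840000·cos 24.689° = 94.347818
roll angle φ = 3.575° = 0.06239552 rad
x = r_b·(cos φ + φ·sin φ) = 94.347818·(0.99805403 + 0.06239552·0.06235504) = 94.531297
y = r_b·(sin φ − φ·cos φ) = 94.347818·(0.06235504 − 0.06239552·0.99805403) = 0.007637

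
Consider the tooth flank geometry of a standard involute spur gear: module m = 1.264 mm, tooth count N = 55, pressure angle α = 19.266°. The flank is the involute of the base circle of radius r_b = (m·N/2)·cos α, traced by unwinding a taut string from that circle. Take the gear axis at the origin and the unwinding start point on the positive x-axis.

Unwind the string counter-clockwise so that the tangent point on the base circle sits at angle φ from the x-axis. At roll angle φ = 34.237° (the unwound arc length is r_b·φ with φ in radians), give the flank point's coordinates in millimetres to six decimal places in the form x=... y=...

pitch radius r_p = m·N/2 = 1.264·55/2 = 34.760000
base radius r_b = r_p·cos α = 34.760000·cos 19.266° = 32.813333
roll angle φ = 34.237° = 0.59754838 rad
x = r_b·(cos φ + φ·sin φ) = 32.813333·(0.82671742 + 0.59754838·0.56261737) = 38.158904
y = r_b·(sin φ − φ·cos φ) = 32.813333·(0.56261737 − 0.59754838·0.82671742) = 2.251445

x=38.158904 y=2.251445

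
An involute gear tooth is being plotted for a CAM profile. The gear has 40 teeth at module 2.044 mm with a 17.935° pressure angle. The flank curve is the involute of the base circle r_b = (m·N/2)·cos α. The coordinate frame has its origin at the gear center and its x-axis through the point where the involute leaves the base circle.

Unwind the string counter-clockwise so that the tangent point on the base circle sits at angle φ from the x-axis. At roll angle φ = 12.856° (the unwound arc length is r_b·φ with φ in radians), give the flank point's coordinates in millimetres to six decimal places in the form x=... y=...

x=39.860277 y=0.145719

pitch radius r_p = m·N/2 = 2.044·40/2 = 40.880000
base radius r_b = r_p·cos α = 40.880000·cos 17.935° = 38.893497
roll angle φ = 12.856° = 0.22437953 rad
x = r_b·(cos φ + φ·sin φ) = 38.893497·(0.97493235 + 0.22437953·0.22250149) = 39.860277
y = r_b·(sin φ − φ·cos φ) = 38.893497·(0.22250149 − 0.22437953·0.97493235) = 0.145719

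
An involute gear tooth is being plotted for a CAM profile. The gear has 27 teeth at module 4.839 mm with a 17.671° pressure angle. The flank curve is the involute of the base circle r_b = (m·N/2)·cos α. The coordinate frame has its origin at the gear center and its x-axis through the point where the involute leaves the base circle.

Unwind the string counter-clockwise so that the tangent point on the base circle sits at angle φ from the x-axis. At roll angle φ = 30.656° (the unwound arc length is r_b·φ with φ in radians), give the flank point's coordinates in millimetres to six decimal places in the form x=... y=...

x=70.526018 y=3.087957

pitch radius r_p = m·N/2 = 4.839·27/2 = 65.326500
base radius r_b = r_p·cos α = 65.326500·cos 17.671° = 62.244085
roll angle φ = 30.656° = 0.53504814 rad
x = r_b·(cos φ + φ·sin φ) = 62.244085·(0.86024409 + 0.53504814·0.50988245) = 70.526018
y = r_b·(sin φ − φ·cos φ) = 62.244085·(0.50988245 − 0.53504814·0.86024409) = 3.087957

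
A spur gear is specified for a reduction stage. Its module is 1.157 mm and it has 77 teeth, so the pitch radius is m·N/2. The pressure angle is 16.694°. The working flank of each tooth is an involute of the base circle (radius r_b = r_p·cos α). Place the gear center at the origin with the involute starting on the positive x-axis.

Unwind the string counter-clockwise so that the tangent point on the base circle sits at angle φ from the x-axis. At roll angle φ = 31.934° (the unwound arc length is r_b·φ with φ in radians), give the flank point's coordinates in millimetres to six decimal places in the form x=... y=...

x=48.788321 y=2.386778

pitch radius r_p = m·N/2 = 1.157·77/2 = 44.544500
base radius r_b = r_p·cos α = 44.544500·cos 16.694° = 42.667064
roll angle φ = 31.934° = 0.55735344 rad
x = r_b·(cos φ + φ·sin φ) = 42.667064·(0.84865796 + 0.55735344·0.52894203) = 48.788321
y = r_b·(sin φ − φ·cos φ) = 42.667064·(0.52894203 − 0.55735344·0.84865796) = 2.386778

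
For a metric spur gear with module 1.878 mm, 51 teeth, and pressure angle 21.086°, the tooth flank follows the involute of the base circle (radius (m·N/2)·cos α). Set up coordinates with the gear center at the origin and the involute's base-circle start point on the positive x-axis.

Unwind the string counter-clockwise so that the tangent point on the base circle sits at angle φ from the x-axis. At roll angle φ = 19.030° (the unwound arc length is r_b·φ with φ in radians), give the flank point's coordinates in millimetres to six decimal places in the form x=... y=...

pitch radius r_p = m·N/2 = 1.878·51/2 = 47.889000
base radius r_b = r_p·cos α = 47.889000·cos 21.086° = 44.682423
roll angle φ = 19.030° = 0.33213616 rad
x = r_b·(cos φ + φ·sin φ) = 44.682423·(0.94534798 + 0.33213616·0.32606318) = 47.079427
y = r_b·(sin φ − φ·cos φ) = 44.682423·(0.32606318 − 0.33213616·0.94534798) = 0.539716

x=47.079427 y=0.539716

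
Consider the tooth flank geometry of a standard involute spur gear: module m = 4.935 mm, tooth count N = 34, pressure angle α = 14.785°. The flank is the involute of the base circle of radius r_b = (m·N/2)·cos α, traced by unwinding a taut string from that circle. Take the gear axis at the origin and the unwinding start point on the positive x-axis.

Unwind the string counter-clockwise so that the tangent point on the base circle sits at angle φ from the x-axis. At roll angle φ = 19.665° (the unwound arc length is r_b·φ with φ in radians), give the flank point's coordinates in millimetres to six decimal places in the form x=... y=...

pitch radius r_p = m·N/2 = 4.935·34/2 = 83.895000
base radius r_b = r_p·cos α = 83.895000·cos 14.785° = 81.117256
roll angle φ = 19.665° = 0.34321900 rad
x = r_b·(cos φ + φ·sin φ) = 81.117256·(0.94167629 + 0.34321900·0.33652008) = 85.755247
y = r_b·(sin φ − φ·cos φ) = 81.117256·(0.33652008 − 0.34321900·0.94167629) = 1.080392

x=85.755247 y=1.080392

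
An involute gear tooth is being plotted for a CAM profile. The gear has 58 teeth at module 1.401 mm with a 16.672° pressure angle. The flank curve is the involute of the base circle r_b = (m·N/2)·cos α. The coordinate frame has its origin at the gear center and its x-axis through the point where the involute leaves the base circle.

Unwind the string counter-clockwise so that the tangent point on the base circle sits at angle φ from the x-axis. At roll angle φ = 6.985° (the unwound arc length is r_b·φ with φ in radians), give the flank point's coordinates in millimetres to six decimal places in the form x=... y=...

pitch radius r_p = m·N/2 = 1.401·58/2 = 40.629000
base radius r_b = r_p·cos α = 40.629000·cos 16.672° = 38.921071
roll angle φ = 6.985° = 0.12191125 rad
x = r_b·(cos φ + φ·sin φ) = 38.921071·(0.99257802 + 0.12191125·0.12160949) = 39.209227
y = r_b·(sin φ − φ·cos φ) = 38.921071·(0.12160949 − 0.12191125·0.99257802) = 0.023472

x=39.209227 y=0.023472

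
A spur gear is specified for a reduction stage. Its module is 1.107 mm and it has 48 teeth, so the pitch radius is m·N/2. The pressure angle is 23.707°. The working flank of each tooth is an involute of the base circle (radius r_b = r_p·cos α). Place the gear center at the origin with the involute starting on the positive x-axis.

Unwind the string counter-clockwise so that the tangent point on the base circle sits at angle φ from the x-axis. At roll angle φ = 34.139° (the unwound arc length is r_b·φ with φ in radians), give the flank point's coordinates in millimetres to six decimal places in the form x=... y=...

pitch radius r_p = m·N/2 = 1.107·48/2 = 26.568000
base radius r_b = r_p·cos α = 26.568000·cos 23.707° = 24.326019
roll angle φ = 34.139° = 0.59583795 rad
x = r_b·(cos φ + φ·sin φ) = 24.326019·(0.82767853 + 0.59583795·0.56120251) = 28.268398
y = r_b·(sin φ − φ·cos φ) = 24.326019·(0.56120251 − 0.59583795·0.82767853) = 1.655148

x=28.268398 y=1.655148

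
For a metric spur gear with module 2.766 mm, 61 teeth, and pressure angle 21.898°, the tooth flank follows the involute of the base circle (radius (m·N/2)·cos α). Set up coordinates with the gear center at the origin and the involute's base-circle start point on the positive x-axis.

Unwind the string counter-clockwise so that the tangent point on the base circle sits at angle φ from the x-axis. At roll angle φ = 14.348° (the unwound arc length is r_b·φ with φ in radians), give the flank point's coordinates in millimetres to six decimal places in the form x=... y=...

pitch radius r_p = m·N/2 = 2.766·61/2 = 84.363000
base radius r_b = r_p·cos α = 84.363000·cos 21.898° = 78.276148
roll angle φ = 14.348° = 0.25041984 rad
x = r_b·(cos φ + φ·sin φ) = 78.276148·(0.96880847 + 0.25041984·0.24781073) = 80.692156
y = r_b·(sin φ − φ·cos φ) = 78.276148·(0.24781073 − 0.25041984·0.96880847) = 0.407182

x=80.692156 y=0.407182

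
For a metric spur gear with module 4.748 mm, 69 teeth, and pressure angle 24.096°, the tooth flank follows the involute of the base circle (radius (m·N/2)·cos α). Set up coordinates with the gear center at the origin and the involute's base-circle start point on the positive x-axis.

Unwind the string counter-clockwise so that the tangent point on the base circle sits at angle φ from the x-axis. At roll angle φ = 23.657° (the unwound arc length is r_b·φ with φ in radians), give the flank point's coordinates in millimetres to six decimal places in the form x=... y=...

x=161.740425 y=3.449079

pitch radius r_p = m·N/2 = 4.748·69/2 = 163.806000
base radius r_b = r_p·cos α = 163.806000·cos 24.096° = 149.532384
roll angle φ = 23.657° = 0.41289254 rad
x = r_b·(cos φ + φ·sin φ) = 149.532384·(0.91596399 + 0.41289254·0.40126047) = 161.740425
y = r_b·(sin φ − φ·cos φ) = 149.532384·(0.40126047 − 0.41289254·0.91596399) = 3.449079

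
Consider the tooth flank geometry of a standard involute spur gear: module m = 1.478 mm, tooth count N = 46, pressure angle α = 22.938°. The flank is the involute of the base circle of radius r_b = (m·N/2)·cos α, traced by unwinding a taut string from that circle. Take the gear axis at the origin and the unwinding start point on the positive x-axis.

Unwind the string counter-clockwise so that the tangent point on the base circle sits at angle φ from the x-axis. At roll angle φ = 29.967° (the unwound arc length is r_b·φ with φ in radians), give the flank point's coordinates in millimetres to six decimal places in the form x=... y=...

x=35.299506 y=1.452584

pitch radius r_p = m·N/2 = 1.478·46/2 = 33.994000
base radius r_b = r_p·cos α = 33.994000·cos 22.938° = 31.305997
roll angle φ = 29.967° = 0.52302282 rad
x = r_b·(cos φ + φ·sin φ) = 31.305997·(0.86631324 + 0.52302282·0.49950112) = 35.299506
y = r_b·(sin φ − φ·cos φ) = 31.305997·(0.49950112 − 0.52302282·0.86631324) = 1.452584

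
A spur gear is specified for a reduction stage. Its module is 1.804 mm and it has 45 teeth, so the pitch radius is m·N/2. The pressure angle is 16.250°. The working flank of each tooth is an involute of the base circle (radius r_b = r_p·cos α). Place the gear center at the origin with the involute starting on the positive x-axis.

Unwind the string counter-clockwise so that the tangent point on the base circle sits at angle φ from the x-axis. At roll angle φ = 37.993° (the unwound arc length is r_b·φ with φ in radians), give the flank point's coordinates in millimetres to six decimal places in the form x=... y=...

pitch radius r_p = m·N/2 = 1.804·45/2 = 40.590000
base radius r_b = r_p·cos α = 40.590000·cos 16.250° = 38.968424
roll angle φ = 37.993° = 0.66310294 rad
x = r_b·(cos φ + φ·sin φ) = 38.968424·(0.78808596 + 0.66310294·0.61556520) = 46.616719
y = r_b·(sin φ − φ·cos φ) = 38.968424·(0.61556520 − 0.66310294·0.78808596) = 3.623404

x=46.616719 y=3.623404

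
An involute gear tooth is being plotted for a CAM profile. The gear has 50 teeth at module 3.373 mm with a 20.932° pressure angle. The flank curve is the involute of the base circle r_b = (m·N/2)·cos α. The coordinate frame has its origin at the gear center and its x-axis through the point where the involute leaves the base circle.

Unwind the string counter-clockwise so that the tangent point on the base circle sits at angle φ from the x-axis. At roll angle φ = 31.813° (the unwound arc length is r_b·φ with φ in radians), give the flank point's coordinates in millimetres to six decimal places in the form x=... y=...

pitch radius r_p = m·N/2 = 3.373·50/2 = 84.325000
base radius r_b = r_p·cos α = 84.325000·cos 20.932° = 78.759979
roll angle φ = 31.813° = 0.55524159 rad
x = r_b·(cos φ + φ·sin φ) = 78.759979·(0.84977311 + 0.55524159·0.52714862) = 89.980752
y = r_b·(sin φ − φ·cos φ) = 78.759979·(0.52714862 − 0.55524159·0.84977311) = 4.356942

x=89.980752 y=4.356942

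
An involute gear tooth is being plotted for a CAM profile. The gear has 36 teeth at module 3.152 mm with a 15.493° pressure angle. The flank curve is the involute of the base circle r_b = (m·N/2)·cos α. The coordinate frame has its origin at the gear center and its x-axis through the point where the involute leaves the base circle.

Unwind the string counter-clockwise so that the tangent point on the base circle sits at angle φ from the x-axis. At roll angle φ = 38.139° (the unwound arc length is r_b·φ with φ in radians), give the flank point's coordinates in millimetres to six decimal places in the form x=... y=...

x=65.478154 y=5.140863

pitch radius r_p = m·N/2 = 3.152·36/2 = 56.736000
base radius r_b = r_p·cos α = 56.736000·cos 15.493° = 54.674389
roll angle φ = 38.139° = 0.66565112 rad
x = r_b·(cos φ + φ·sin φ) = 54.674389·(0.78651484 + 0.66565112·0.61757138) = 65.478154
y = r_b·(sin φ − φ·cos φ) = 54.674389·(0.61757138 − 0.66565112·0.78651484) = 5.140863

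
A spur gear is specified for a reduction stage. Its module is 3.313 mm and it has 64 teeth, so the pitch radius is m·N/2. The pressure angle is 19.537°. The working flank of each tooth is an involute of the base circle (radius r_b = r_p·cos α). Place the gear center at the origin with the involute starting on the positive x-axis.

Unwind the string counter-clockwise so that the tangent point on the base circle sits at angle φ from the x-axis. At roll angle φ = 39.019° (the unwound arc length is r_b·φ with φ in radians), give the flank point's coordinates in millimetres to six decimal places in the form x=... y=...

x=120.462769 y=10.038782

pitch radius r_p = m·N/2 = 3.313·64/2 = 106.016000
base radius r_b = r_p·cos α = 106.016000·cos 19.537° = 99.912206
roll angle φ = 39.019° = 0.68101002 rad
x = r_b·(cos φ + φ·sin φ) = 99.912206·(0.77693723 + 0.68101002·0.62957807) = 120.462769
y = r_b·(sin φ − φ·cos φ) = 99.912206·(0.62957807 − 0.68101002·0.77693723) = 10.038782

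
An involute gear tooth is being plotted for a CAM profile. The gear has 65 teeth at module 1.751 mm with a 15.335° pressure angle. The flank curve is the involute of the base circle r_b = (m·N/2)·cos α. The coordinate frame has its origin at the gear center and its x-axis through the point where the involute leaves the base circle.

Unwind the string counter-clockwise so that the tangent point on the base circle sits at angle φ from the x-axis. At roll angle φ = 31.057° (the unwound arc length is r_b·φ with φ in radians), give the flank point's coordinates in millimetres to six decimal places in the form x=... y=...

x=62.361225 y=2.828786

pitch radius r_p = m·N/2 = 1.751·65/2 = 56.907500
base radius r_b = r_p·cos α = 56.907500·cos 15.335° = 54.881368
roll angle φ = 31.057° = 0.54204691 rad
x = r_b·(cos φ + φ·sin φ) = 54.881368·(0.85665450 + 0.54204691·0.51589056) = 62.361225
y = r_b·(sin φ − φ·cos φ) = 54.881368·(0.51589056 − 0.54204691·0.85665450) = 2.828786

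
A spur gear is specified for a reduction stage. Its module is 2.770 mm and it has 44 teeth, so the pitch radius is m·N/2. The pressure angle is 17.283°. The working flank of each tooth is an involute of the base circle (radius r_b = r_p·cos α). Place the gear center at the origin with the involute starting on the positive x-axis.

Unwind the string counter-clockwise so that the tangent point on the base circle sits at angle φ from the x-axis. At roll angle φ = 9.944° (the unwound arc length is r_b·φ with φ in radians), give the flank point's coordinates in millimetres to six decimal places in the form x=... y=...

pitch radius r_p = m·N/2 = 2.770·44/2 = 60.940000
base radius r_b = r_p·cos α = 60.940000·cos 17.283° = 58.188497
roll angle φ = 9.944° = 0.17355554 rad
x = r_b·(cos φ + φ·sin φ) = 58.188497·(0.98497700 + 0.17355554·0.17268556) = 59.058272
y = r_b·(sin φ − φ·cos φ) = 58.188497·(0.17268556 − 0.17355554·0.98497700) = 0.101093

x=59.058272 y=0.101093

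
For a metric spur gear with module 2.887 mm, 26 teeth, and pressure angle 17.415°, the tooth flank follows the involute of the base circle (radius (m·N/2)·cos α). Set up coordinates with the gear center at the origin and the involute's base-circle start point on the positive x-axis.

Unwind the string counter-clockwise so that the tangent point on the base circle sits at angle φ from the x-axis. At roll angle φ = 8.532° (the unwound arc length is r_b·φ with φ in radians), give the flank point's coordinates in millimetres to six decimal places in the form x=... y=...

pitch radius r_p = m·N/2 = 2.887·26/2 = 37.531000
base radius r_b = r_p·cos α = 37.531000·cos 17.415° = 35.810654
roll angle φ = 8.532° = 0.14891149 rad
x = r_b·(cos φ + φ·sin φ) = 35.810654·(0.98893316 + 0.14891149·0.14836176) = 36.205500
y = r_b·(sin φ − φ·cos φ) = 35.810654·(0.14836176 − 0.14891149·0.98893316) = 0.039329

x=36.205500 y=0.039329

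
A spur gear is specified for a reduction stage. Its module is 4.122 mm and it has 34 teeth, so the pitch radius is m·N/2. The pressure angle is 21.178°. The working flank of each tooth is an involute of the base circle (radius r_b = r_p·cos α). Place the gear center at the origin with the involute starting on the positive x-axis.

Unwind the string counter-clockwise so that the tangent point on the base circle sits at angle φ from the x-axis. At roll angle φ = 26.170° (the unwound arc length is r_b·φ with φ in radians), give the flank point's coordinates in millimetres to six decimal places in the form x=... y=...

x=71.805853 y=2.032464

pitch radius r_p = m·N/2 = 4.122·34/2 = 70.074000
base radius r_b = r_p·cos α = 70.074000·cos 21.178° = 65.341383
roll angle φ = 26.170° = 0.45675267 rad
x = r_b·(cos φ + φ·sin φ) = 65.341383·(0.89748942 + 0.45675267·0.44103599) = 71.805853
y = r_b·(sin φ − φ·cos φ) = 65.341383·(0.44103599 − 0.45675267·0.89748942) = 2.032464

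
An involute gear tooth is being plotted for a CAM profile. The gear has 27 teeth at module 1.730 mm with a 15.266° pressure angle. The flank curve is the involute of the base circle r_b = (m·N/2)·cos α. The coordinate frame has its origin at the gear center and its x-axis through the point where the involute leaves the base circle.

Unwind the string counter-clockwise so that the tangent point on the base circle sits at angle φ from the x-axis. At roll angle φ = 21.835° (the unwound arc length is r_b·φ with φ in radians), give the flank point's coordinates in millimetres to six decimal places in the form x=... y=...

pitch radius r_p = m·N/2 = 1.730·27/2 = 23.355000
base radius r_b = r_p·cos α = 23.355000·cos 15.266° = 22.530892
roll angle φ = 21.835° = 0.38109264 rad
x = r_b·(cos φ + φ·sin φ) = 22.530892·(0.92825880 + 0.38109264·0.37193495) = 24.108065
y = r_b·(sin φ − φ·cos φ) = 22.530892·(0.37193495 − 0.38109264·0.92825880) = 0.409665

x=24.108065 y=0.409665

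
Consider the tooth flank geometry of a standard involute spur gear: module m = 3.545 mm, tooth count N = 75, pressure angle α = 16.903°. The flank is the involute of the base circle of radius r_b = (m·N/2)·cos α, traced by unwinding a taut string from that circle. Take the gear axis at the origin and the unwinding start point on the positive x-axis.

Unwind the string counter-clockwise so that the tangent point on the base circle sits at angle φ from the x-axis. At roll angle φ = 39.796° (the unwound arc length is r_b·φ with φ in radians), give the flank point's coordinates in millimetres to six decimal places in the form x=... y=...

x=154.273142 y=13.533151

pitch radius r_p = m·N/2 = 3.545·75/2 = 132.937500
base radius r_b = r_p·cos α = 132.937500·cos 16.903° = 127.194382
roll angle φ = 39.796° = 0.69457123 rad
x = r_b·(cos φ + φ·sin φ) = 127.194382·(0.76832821 + 0.69457123·0.64005606) = 154.273142
y = r_b·(sin φ − φ·cos φ) = 127.194382·(0.64005606 − 0.69457123·0.76832821) = 13.533151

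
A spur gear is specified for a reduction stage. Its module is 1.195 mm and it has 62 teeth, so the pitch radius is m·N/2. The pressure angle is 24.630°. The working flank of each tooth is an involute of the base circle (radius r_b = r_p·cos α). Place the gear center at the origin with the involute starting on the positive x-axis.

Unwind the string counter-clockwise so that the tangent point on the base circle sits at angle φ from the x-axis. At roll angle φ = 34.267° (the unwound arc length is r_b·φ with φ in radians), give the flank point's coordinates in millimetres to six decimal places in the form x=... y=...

pitch radius r_p = m·N/2 = 1.195·62/2 = 37.045000
base radius r_b = r_p·cos α = 37.045000·cos 24.630° = 33.674573
roll angle φ = 34.267° = 0.59807197 rad
x = r_b·(cos φ + φ·sin φ) = 33.674573·(0.82642273 + 0.59807197·0.56305016) = 39.169160
y = r_b·(sin φ − φ·cos φ) = 33.674573·(0.56305016 − 0.59807197·0.82642273) = 2.316470

x=39.169160 y=2.316470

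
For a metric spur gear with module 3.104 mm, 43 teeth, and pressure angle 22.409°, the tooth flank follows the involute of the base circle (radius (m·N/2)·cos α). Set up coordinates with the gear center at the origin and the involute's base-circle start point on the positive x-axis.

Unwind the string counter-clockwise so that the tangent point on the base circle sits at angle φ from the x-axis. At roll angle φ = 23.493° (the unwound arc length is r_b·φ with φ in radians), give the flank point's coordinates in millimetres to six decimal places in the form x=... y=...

x=66.666903 y=1.394016

pitch radius r_p = m·N/2 = 3.104·43/2 = 66.736000
base radius r_b = r_p·cos α = 66.736000·cos 22.409° = 61.696509
roll angle φ = 23.493° = 0.41003020 rad
x = r_b·(cos φ + φ·sin φ) = 61.696509·(0.91710878 + 0.41003020·0.39863703) = 66.666903
y = r_b·(sin φ − φ·cos φ) = 61.696509·(0.39863703 − 0.41003020·0.91710878) = 1.394016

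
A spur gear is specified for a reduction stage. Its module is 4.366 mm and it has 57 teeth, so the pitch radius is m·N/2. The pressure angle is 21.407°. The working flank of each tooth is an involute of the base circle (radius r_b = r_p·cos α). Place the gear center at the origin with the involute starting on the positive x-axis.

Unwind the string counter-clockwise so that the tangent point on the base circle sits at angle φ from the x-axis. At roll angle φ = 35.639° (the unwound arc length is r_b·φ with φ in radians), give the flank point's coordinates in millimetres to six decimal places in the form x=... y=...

pitch radius r_p = m·N/2 = 4.366·57/2 = 124.431000
base radius r_b = r_p·cos α = 124.431000·cos 21.407° = 115.846658
roll angle φ = 35.639° = 0.62201789 rad
x = r_b·(cos φ + φ·sin φ) = 115.846658·(0.81270433 + 0.62201789·0.58267630) = 136.135974
y = r_b·(sin φ − φ·cos φ) = 115.846658·(0.58267630 − 0.62201789·0.81270433) = 8.938689

x=136.135974 y=8.938689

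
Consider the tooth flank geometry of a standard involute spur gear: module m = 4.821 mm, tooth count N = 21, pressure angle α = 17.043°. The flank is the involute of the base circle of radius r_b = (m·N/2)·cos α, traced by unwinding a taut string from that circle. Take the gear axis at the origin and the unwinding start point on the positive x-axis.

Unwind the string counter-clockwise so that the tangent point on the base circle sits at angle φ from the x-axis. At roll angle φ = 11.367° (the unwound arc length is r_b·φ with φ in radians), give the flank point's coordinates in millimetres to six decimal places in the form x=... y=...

x=49.340597 y=0.125476

pitch radius r_p = m·N/2 = 4.821·21/2 = 50.620500
base radius r_b = r_p·cos α = 50.620500·cos 17.043° = 48.397504
roll angle φ = 11.367° = 0.19839158 rad
x = r_b·(cos φ + φ·sin φ) = 48.397504·(0.98038485 + 0.19839158·0.19709271) = 49.340597
y = r_b·(sin φ − φ·cos φ) = 48.397504·(0.19709271 − 0.19839158·0.98038485) = 0.125476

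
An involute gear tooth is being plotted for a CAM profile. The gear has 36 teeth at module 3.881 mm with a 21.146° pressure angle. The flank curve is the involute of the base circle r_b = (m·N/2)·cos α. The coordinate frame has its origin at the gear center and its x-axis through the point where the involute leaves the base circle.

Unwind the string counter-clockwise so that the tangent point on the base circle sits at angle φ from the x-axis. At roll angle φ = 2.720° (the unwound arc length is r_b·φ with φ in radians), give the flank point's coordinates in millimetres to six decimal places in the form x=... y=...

x=65.227433 y=0.002323

pitch radius r_p = m·N/2 = 3.881·36/2 = 69.858000
base radius r_b = r_p·cos α = 69.858000·cos 21.146° = 65.154056
roll angle φ = 2.720° = 0.04747296 rad
x = r_b·(cos φ + φ·sin φ) = 65.154056·(0.99887337 + 0.04747296·0.04745513) = 65.227433
y = r_b·(sin φ − φ·cos φ) = 65.154056·(0.04745513 − 0.04747296·0.99887337) = 0.002323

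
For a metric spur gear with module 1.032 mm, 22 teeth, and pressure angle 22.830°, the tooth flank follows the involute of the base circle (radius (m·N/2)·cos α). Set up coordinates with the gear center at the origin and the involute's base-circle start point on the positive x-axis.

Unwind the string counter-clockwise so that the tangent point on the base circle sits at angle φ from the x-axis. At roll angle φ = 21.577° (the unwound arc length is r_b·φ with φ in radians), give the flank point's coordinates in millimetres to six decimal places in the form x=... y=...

x=11.178496 y=0.183635

pitch radius r_p = m·N/2 = 1.032·22/2 = 11.352000
base radius r_b = r_p·cos α = 11.352000·cos 22.830° = 10.462686
roll angle φ = 21.577° = 0.37658969 rad
x = r_b·(cos φ + φ·sin φ) = 10.462686·(0.92992419 + 0.37658969·0.36775129) = 11.178496
y = r_b·(sin φ − φ·cos φ) = 10.462686·(0.36775129 − 0.37658969·0.92992419) = 0.183635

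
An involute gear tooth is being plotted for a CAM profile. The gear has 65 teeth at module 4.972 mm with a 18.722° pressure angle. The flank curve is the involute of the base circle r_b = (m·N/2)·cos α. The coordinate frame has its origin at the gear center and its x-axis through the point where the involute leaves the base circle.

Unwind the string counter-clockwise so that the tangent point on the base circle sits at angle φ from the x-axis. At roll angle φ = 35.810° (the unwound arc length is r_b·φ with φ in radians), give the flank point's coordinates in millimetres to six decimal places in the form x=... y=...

pitch radius r_p = m·N/2 = 4.972·65/2 = 161.590000
base radius r_b = r_p·cos α = 161.590000·cos 18.722° = 153.039805
roll angle φ = 35.810° = 0.62500241 rad
x = r_b·(cos φ + φ·sin φ) = 153.039805·(0.81096171 + 0.62500241·0.58509922) = 180.074307
y = r_b·(sin φ − φ·cos φ) = 153.039805·(0.58509922 − 0.62500241·0.81096171) = 11.974784

x=180.074307 y=11.974784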